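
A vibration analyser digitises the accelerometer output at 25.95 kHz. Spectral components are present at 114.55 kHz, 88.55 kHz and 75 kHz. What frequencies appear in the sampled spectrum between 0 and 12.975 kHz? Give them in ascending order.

fs/2 = 12.975 kHz.
114.55 kHz mod fs = 10.75 kHz.
10.75 kHz ≤ fs/2 = 12.975 kHz, appears at 10.75 kHz.
88.55 kHz mod fs = 10.7 kHz.
10.7 kHz ≤ fs/2 = 12.975 kHz, appears at 10.7 kHz.
75 kHz mod fs = 23.1 kHz.
23.1 kHz > fs/2 = 12.975 kHz, folds to fs − 23.1 kHz = 2.85 kHz.
Distinct values: {2.85 kHz, 10.7 kHz, 10.75 kHz}.

2.85 kHz, 10.7 kHz, 10.75 kHz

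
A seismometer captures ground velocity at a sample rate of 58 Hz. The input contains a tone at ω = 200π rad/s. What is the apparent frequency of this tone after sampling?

16 Hz

ω = 200π rad/s → f = ω/(2π) = 100 Hz.
100 Hz mod fs = 42 Hz.
42 Hz > fs/2 = 29 Hz, folds to fs − 42 Hz = 16 Hz.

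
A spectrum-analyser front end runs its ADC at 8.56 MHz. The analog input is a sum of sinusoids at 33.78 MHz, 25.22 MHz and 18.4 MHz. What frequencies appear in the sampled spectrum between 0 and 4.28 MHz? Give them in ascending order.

0.46 MHz, 1.28 MHz

fs/2 = 4.28 MHz.
33.78 MHz mod fs = 8.1 MHz.
8.1 MHz > fs/2 = 4.28 MHz, folds to fs − 8.1 MHz = 0.46 MHz.
25.22 MHz mod fs = 8.1 MHz.
8.1 MHz > fs/2 = 4.28 MHz, folds to fs − 8.1 MHz = 0.46 MHz.
18.4 MHz mod fs = 1.28 MHz.
1.28 MHz ≤ fs/2 = 4.28 MHz, appears at 1.28 MHz.
Distinct values: {0.46 MHz, 1.28 MHz}.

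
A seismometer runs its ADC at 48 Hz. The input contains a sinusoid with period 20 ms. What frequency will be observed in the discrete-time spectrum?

T = 20 ms → f = 1/T = 50 Hz.
50 Hz mod fs = 2 Hz.
2 Hz ≤ fs/2 = 24 Hz, appears at 2 Hz.

2 Hz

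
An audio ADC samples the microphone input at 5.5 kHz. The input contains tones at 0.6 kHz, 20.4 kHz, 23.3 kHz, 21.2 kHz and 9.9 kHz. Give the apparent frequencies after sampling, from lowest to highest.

fs/2 = 2.75 kHz.
0.6 kHz ≤ fs/2 = 2.75 kHz, passes unchanged.
20.4 kHz mod fs = 3.9 kHz.
3.9 kHz > fs/2 = 2.75 kHz, folds to fs − 3.9 kHz = 1.6 kHz.
23.3 kHz mod fs = 1.3 kHz.
1.3 kHz ≤ fs/2 = 2.75 kHz, appears at 1.3 kHz.
21.2 kHz mod fs = 4.7 kHz.
4.7 kHz > fs/2 = 2.75 kHz, folds to fs − 4.7 kHz = 0.8 kHz.
9.9 kHz mod fs = 4.4 kHz.
4.4 kHz > fs/2 = 2.75 kHz, folds to fs − 4.4 kHz = 1.1 kHz.
Distinct values: {0.6 kHz, 0.8 kHz, 1.1 kHz, 1.3 kHz, 1.6 kHz}.

0.6 kHz, 0.8 kHz, 1.1 kHz, 1.3 kHz, 1.6 kHz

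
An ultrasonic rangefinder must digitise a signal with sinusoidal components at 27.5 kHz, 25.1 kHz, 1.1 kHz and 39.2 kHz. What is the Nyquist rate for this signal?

Highest-frequency component: 39.2 kHz.
Nyquist rate = 2 × 39.2 kHz = 78.4 kHz.

78.4 kHz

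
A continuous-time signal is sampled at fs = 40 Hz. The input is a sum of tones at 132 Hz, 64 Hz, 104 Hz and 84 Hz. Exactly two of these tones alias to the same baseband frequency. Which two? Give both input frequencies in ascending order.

fs/2 = 20 Hz.
132 Hz mod fs = 12 Hz.
12 Hz ≤ fs/2 = 20 Hz, appears at 12 Hz.
64 Hz mod fs = 24 Hz.
24 Hz > fs/2 = 20 Hz, folds to fs − 24 Hz = 16 Hz.
104 Hz mod fs = 24 Hz.
24 Hz > fs/2 = 20 Hz, folds to fs − 24 Hz = 16 Hz.
84 Hz mod fs = 4 Hz.
4 Hz ≤ fs/2 = 20 Hz, appears at 4 Hz.
64 Hz and 104 Hz both map to 16 Hz.

64 Hz, 104 Hz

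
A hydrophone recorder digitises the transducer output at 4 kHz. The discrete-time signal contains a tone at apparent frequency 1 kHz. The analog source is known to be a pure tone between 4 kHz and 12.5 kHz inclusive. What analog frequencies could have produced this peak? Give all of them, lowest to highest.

5 kHz, 7 kHz, 9 kHz, 11 kHz

Frequencies that alias to 1 kHz are k·fs ± 1 kHz for integer k ≥ 0.
k=0: 1 kHz.
k=1: 3 kHz, 5 kHz.
k=2: 7 kHz, 9 kHz.
k=3: 11 kHz, 13 kHz.
k=4: 15 kHz, 17 kHz.
Within [4 kHz, 12.5 kHz]: 5 kHz, 7 kHz, 9 kHz, 11 kHz.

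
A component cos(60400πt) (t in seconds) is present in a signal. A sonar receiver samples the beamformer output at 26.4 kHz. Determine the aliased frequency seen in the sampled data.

ω = 60400π rad/s → f = ω/(2π) = 30200 Hz = 30.2 kHz.
30.2 kHz mod fs = 3.8 kHz.
3.8 kHz ≤ fs/2 = 13.2 kHz, appears at 3.8 kHz.

3.8 kHz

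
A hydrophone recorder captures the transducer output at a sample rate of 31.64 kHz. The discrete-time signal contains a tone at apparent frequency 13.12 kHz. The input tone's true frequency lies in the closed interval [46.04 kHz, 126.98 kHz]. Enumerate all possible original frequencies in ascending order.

50.16 kHz, 76.4 kHz, 81.8 kHz, 108.04 kHz, 113.44 kHz

Frequencies that alias to 13.12 kHz are k·fs ± 13.12 kHz for integer k ≥ 0.
k=0: 13.12 kHz.
k=1: 18.52 kHz, 44.76 kHz.
k=2: 50.16 kHz, 76.4 kHz.
k=3: 81.8 kHz, 108.04 kHz.
k=4: 113.44 kHz, 139.68 kHz.
k=5: 145.08 kHz, 171.32 kHz.
Within [46.04 kHz, 126.98 kHz]: 50.16 kHz, 76.4 kHz, 81.8 kHz, 108.04 kHz, 113.44 kHz.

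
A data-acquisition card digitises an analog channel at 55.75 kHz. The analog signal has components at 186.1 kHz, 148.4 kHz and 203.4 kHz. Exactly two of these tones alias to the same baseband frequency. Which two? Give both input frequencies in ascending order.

fs/2 = 27.875 kHz.
186.1 kHz mod fs = 18.85 kHz.
18.85 kHz ≤ fs/2 = 27.875 kHz, appears at 18.85 kHz.
148.4 kHz mod fs = 36.9 kHz.
36.9 kHz > fs/2 = 27.875 kHz, folds to fs − 36.9 kHz = 18.85 kHz.
203.4 kHz mod fs = 36.15 kHz.
36.15 kHz > fs/2 = 27.875 kHz, folds to fs − 36.15 kHz = 19.6 kHz.
148.4 kHz and 186.1 kHz both map to 18.85 kHz.

148.4 kHz, 186.1 kHz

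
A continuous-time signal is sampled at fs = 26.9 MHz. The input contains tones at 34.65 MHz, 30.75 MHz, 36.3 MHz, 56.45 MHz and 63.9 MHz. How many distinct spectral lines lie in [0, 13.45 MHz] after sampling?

fs/2 = 13.45 MHz.
34.65 MHz mod fs = 7.75 MHz.
7.75 MHz ≤ fs/2 = 13.45 MHz, appears at 7.75 MHz.
30.75 MHz mod fs = 3.85 MHz.
3.85 MHz ≤ fs/2 = 13.45 MHz, appears at 3.85 MHz.
36.3 MHz mod fs = 9.4 MHz.
9.4 MHz ≤ fs/2 = 13.45 MHz, appears at 9.4 MHz.
56.45 MHz mod fs = 2.65 MHz.
2.65 MHz ≤ fs/2 = 13.45 MHz, appears at 2.65 MHz.
63.9 MHz mod fs = 10.1 MHz.
10.1 MHz ≤ fs/2 = 13.45 MHz, appears at 10.1 MHz.
Distinct values: {2.65 MHz, 3.85 MHz, 7.75 MHz, 9.4 MHz, 10.1 MHz} → 5.

5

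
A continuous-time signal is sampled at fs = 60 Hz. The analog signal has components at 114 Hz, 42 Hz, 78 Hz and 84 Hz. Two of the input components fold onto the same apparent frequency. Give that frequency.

fs/2 = 30 Hz.
114 Hz mod fs = 54 Hz.
54 Hz > fs/2 = 30 Hz, folds to fs − 54 Hz = 6 Hz.
42 Hz > fs/2 = 30 Hz, folds to fs − 42 Hz = 18 Hz.
78 Hz mod fs = 18 Hz.
18 Hz ≤ fs/2 = 30 Hz, appears at 18 Hz.
84 Hz mod fs = 24 Hz.
24 Hz ≤ fs/2 = 30 Hz, appears at 24 Hz.
42 Hz and 78 Hz both map to 18 Hz.

18 Hz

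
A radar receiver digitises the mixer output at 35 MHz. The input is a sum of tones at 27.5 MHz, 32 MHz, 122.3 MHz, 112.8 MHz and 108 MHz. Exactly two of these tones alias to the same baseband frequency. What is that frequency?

fs/2 = 17.5 MHz.
27.5 MHz > fs/2 = 17.5 MHz, folds to fs − 27.5 MHz = 7.5 MHz.
32 MHz > fs/2 = 17.5 MHz, folds to fs − 32 MHz = 3 MHz.
122.3 MHz mod fs = 17.3 MHz.
17.3 MHz ≤ fs/2 = 17.5 MHz, appears at 17.3 MHz.
112.8 MHz mod fs = 7.8 MHz.
7.8 MHz ≤ fs/2 = 17.5 MHz, appears at 7.8 MHz.
108 MHz mod fs = 3 MHz.
3 MHz ≤ fs/2 = 17.5 MHz, appears at 3 MHz.
32 MHz and 108 MHz both map to 3 MHz.

3 MHz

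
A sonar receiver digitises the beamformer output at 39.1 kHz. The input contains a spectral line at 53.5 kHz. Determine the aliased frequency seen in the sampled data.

14.4 kHz

53.5 kHz mod fs = 14.4 kHz.
14.4 kHz ≤ fs/2 = 19.55 kHz, appears at 14.4 kHz.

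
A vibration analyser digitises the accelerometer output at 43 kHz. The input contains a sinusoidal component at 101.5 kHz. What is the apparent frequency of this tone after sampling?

15.5 kHz

101.5 kHz mod fs = 15.5 kHz.
15.5 kHz ≤ fs/2 = 21.5 kHz, appears at 15.5 kHz.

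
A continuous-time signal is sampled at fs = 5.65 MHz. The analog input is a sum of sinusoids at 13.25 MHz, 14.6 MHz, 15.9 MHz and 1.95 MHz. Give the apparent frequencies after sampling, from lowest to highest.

1.05 MHz, 1.95 MHz, 2.35 MHz

fs/2 = 2.825 MHz.
13.25 MHz mod fs = 1.95 MHz.
1.95 MHz ≤ fs/2 = 2.825 MHz, appears at 1.95 MHz.
14.6 MHz mod fs = 3.3 MHz.
3.3 MHz > fs/2 = 2.825 MHz, folds to fs − 3.3 MHz = 2.35 MHz.
15.9 MHz mod fs = 4.6 MHz.
4.6 MHz > fs/2 = 2.825 MHz, folds to fs − 4.6 MHz = 1.05 MHz.
1.95 MHz ≤ fs/2 = 2.825 MHz, passes unchanged.
Distinct values: {1.05 MHz, 1.95 MHz, 2.35 MHz}.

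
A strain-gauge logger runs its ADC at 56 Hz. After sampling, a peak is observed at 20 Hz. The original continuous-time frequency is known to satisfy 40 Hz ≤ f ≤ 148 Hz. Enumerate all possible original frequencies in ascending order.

Frequencies that alias to 20 Hz are k·fs ± 20 Hz for integer k ≥ 0.
k=0: 20 Hz.
k=1: 36 Hz, 76 Hz.
k=2: 92 Hz, 132 Hz.
k=3: 148 Hz, 188 Hz.
k=4: 204 Hz, 244 Hz.
Within [40 Hz, 148 Hz]: 76 Hz, 92 Hz, 132 Hz, 148 Hz.

76 Hz, 92 Hz, 132 Hz, 148 Hz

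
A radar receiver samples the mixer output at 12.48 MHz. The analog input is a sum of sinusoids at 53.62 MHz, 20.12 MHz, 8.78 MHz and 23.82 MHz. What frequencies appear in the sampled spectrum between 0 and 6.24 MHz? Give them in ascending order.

1.14 MHz, 3.7 MHz, 4.84 MHz

fs/2 = 6.24 MHz.
53.62 MHz mod fs = 3.7 MHz.
3.7 MHz ≤ fs/2 = 6.24 MHz, appears at 3.7 MHz.
20.12 MHz mod fs = 7.64 MHz.
7.64 MHz > fs/2 = 6.24 MHz, folds to fs − 7.64 MHz = 4.84 MHz.
8.78 MHz > fs/2 = 6.24 MHz, folds to fs − 8.78 MHz = 3.7 MHz.
23.82 MHz mod fs = 11.34 MHz.
11.34 MHz > fs/2 = 6.24 MHz, folds to fs − 11.34 MHz = 1.14 MHz.
Distinct values: {1.14 MHz, 3.7 MHz, 4.84 MHz}.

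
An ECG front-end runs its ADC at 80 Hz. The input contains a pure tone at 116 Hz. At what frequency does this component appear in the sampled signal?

36 Hz

116 Hz mod fs = 36 Hz.
36 Hz ≤ fs/2 = 40 Hz, appears at 36 Hz.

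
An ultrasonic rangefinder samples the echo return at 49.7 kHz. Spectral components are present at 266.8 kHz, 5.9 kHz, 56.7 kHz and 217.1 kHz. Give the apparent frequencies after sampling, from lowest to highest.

fs/2 = 24.85 kHz.
266.8 kHz mod fs = 18.3 kHz.
18.3 kHz ≤ fs/2 = 24.85 kHz, appears at 18.3 kHz.
5.9 kHz ≤ fs/2 = 24.85 kHz, passes unchanged.
56.7 kHz mod fs = 7 kHz.
7 kHz ≤ fs/2 = 24.85 kHz, appears at 7 kHz.
217.1 kHz mod fs = 18.3 kHz.
18.3 kHz ≤ fs/2 = 24.85 kHz, appears at 18.3 kHz.
Distinct values: {5.9 kHz, 7 kHz, 18.3 kHz}.

5.9 kHz, 7 kHz, 18.3 kHz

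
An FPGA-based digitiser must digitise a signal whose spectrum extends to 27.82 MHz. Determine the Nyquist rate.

55.64 MHz

Nyquist rate = 2 × 27.82 MHz = 55.64 MHz.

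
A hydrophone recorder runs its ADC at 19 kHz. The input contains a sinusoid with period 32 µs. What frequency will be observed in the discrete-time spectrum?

6.75 kHz

T = 32 µs → f = 1/T = 31.25 kHz.
31.25 kHz mod fs = 12.25 kHz.
12.25 kHz > fs/2 = 9.5 kHz, folds to fs − 12.25 kHz = 6.75 kHz.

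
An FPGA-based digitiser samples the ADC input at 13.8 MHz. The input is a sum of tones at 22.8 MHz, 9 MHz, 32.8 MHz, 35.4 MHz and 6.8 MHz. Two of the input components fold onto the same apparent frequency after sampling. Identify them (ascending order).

fs/2 = 6.9 MHz.
22.8 MHz mod fs = 9 MHz.
9 MHz > fs/2 = 6.9 MHz, folds to fs − 9 MHz = 4.8 MHz.
9 MHz > fs/2 = 6.9 MHz, folds to fs − 9 MHz = 4.8 MHz.
32.8 MHz mod fs = 5.2 MHz.
5.2 MHz ≤ fs/2 = 6.9 MHz, appears at 5.2 MHz.
35.4 MHz mod fs = 7.8 MHz.
7.8 MHz > fs/2 = 6.9 MHz, folds to fs − 7.8 MHz = 6 MHz.
6.8 MHz ≤ fs/2 = 6.9 MHz, passes unchanged.
9 MHz and 22.8 MHz both map to 4.8 MHz.

9 MHz, 22.8 MHz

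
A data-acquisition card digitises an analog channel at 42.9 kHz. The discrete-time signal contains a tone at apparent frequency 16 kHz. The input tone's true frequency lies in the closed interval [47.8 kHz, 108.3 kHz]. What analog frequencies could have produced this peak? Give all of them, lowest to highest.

Frequencies that alias to 16 kHz are k·fs ± 16 kHz for integer k ≥ 0.
k=0: 16 kHz.
k=1: 26.9 kHz, 58.9 kHz.
k=2: 69.8 kHz, 101.8 kHz.
k=3: 112.7 kHz, 144.7 kHz.
Within [47.8 kHz, 108.3 kHz]: 58.9 kHz, 69.8 kHz, 101.8 kHz.

58.9 kHz, 69.8 kHz, 101.8 kHz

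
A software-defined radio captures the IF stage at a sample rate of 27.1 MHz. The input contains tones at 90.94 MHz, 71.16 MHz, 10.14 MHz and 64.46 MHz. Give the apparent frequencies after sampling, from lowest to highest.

fs/2 = 13.55 MHz.
90.94 MHz mod fs = 9.64 MHz.
9.64 MHz ≤ fs/2 = 13.55 MHz, appears at 9.64 MHz.
71.16 MHz mod fs = 16.96 MHz.
16.96 MHz > fs/2 = 13.55 MHz, folds to fs − 16.96 MHz = 10.14 MHz.
10.14 MHz ≤ fs/2 = 13.55 MHz, passes unchanged.
64.46 MHz mod fs = 10.26 MHz.
10.26 MHz ≤ fs/2 = 13.55 MHz, appears at 10.26 MHz.
Distinct values: {9.64 MHz, 10.14 MHz, 10.26 MHz}.

9.64 MHz, 10.14 MHz, 10.26 MHz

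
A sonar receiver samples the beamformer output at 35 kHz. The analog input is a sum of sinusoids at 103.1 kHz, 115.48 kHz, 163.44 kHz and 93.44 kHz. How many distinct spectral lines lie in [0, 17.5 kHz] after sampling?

3

fs/2 = 17.5 kHz.
103.1 kHz mod fs = 33.1 kHz.
33.1 kHz > fs/2 = 17.5 kHz, folds to fs − 33.1 kHz = 1.9 kHz.
115.48 kHz mod fs = 10.48 kHz.
10.48 kHz ≤ fs/2 = 17.5 kHz, appears at 10.48 kHz.
163.44 kHz mod fs = 23.44 kHz.
23.44 kHz > fs/2 = 17.5 kHz, folds to fs − 23.44 kHz = 11.56 kHz.
93.44 kHz mod fs = 23.44 kHz.
23.44 kHz > fs/2 = 17.5 kHz, folds to fs − 23.44 kHz = 11.56 kHz.
Distinct values: {1.9 kHz, 10.48 kHz, 11.56 kHz} → 3.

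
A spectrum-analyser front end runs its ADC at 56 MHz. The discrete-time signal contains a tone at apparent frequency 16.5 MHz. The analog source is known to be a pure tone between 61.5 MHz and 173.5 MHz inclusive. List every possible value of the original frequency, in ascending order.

72.5 MHz, 95.5 MHz, 128.5 MHz, 151.5 MHz

Frequencies that alias to 16.5 MHz are k·fs ± 16.5 MHz for integer k ≥ 0.
k=0: 16.5 MHz.
k=1: 39.5 MHz, 72.5 MHz.
k=2: 95.5 MHz, 128.5 MHz.
k=3: 151.5 MHz, 184.5 MHz.
k=4: 207.5 MHz, 240.5 MHz.
Within [61.5 MHz, 173.5 MHz]: 72.5 MHz, 95.5 MHz, 128.5 MHz, 151.5 MHz.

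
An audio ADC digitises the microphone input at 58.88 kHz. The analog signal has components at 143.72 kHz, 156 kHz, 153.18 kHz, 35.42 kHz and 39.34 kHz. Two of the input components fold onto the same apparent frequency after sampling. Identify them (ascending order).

35.42 kHz, 153.18 kHz

fs/2 = 29.44 kHz.
143.72 kHz mod fs = 25.96 kHz.
25.96 kHz ≤ fs/2 = 29.44 kHz, appears at 25.96 kHz.
156 kHz mod fs = 38.24 kHz.
38.24 kHz > fs/2 = 29.44 kHz, folds to fs − 38.24 kHz = 20.64 kHz.
153.18 kHz mod fs = 35.42 kHz.
35.42 kHz > fs/2 = 29.44 kHz, folds to fs − 35.42 kHz = 23.46 kHz.
35.42 kHz > fs/2 = 29.44 kHz, folds to fs − 35.42 kHz = 23.46 kHz.
39.34 kHz > fs/2 = 29.44 kHz, folds to fs − 39.34 kHz = 19.54 kHz.
35.42 kHz and 153.18 kHz both map to 23.46 kHz.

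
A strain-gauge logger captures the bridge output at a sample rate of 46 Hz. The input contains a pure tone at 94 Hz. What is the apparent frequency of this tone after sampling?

2 Hz

94 Hz mod fs = 2 Hz.
2 Hz ≤ fs/2 = 23 Hz, appears at 2 Hz.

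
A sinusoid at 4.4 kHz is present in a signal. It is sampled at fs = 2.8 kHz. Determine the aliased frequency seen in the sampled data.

4.4 kHz mod fs = 1.6 kHz.
1.6 kHz > fs/2 = 1.4 kHz, folds to fs − 1.6 kHz = 1.2 kHz.

1.2 kHz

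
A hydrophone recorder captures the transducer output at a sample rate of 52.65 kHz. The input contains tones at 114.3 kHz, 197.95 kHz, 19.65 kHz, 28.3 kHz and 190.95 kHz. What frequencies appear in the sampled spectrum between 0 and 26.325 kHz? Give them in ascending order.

fs/2 = 26.325 kHz.
114.3 kHz mod fs = 9 kHz.
9 kHz ≤ fs/2 = 26.325 kHz, appears at 9 kHz.
197.95 kHz mod fs = 40 kHz.
40 kHz > fs/2 = 26.325 kHz, folds to fs − 40 kHz = 12.65 kHz.
19.65 kHz ≤ fs/2 = 26.325 kHz, passes unchanged.
28.3 kHz > fs/2 = 26.325 kHz, folds to fs − 28.3 kHz = 24.35 kHz.
190.95 kHz mod fs = 33 kHz.
33 kHz > fs/2 = 26.325 kHz, folds to fs − 33 kHz = 19.65 kHz.
Distinct values: {9 kHz, 12.65 kHz, 19.65 kHz, 24.35 kHz}.

9 kHz, 12.65 kHz, 19.65 kHz, 24.35 kHz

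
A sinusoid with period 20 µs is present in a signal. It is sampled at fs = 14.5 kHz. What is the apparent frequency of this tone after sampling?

T = 20 µs → f = 1/T = 50 kHz.
50 kHz mod fs = 6.5 kHz.
6.5 kHz ≤ fs/2 = 7.25 kHz, appears at 6.5 kHz.

6.5 kHz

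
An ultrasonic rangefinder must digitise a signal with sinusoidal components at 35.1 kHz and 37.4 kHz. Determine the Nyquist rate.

Highest-frequency component: 37.4 kHz.
Nyquist rate = 2 × 37.4 kHz = 74.8 kHz.

74.8 kHz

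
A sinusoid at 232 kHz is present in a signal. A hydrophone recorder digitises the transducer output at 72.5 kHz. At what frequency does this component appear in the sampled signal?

232 kHz mod fs = 14.5 kHz.
14.5 kHz ≤ fs/2 = 36.25 kHz, appears at 14.5 kHz.

14.5 kHz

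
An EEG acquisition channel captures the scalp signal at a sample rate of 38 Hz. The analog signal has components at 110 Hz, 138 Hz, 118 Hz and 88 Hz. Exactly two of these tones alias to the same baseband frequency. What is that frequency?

4 Hz

fs/2 = 19 Hz.
110 Hz mod fs = 34 Hz.
34 Hz > fs/2 = 19 Hz, folds to fs − 34 Hz = 4 Hz.
138 Hz mod fs = 24 Hz.
24 Hz > fs/2 = 19 Hz, folds to fs − 24 Hz = 14 Hz.
118 Hz mod fs = 4 Hz.
4 Hz ≤ fs/2 = 19 Hz, appears at 4 Hz.
88 Hz mod fs = 12 Hz.
12 Hz ≤ fs/2 = 19 Hz, appears at 12 Hz.
110 Hz and 118 Hz both map to 4 Hz.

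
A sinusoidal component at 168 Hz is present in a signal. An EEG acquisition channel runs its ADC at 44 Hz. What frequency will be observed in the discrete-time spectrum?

8 Hz

168 Hz mod fs = 36 Hz.
36 Hz > fs/2 = 22 Hz, folds to fs − 36 Hz = 8 Hz.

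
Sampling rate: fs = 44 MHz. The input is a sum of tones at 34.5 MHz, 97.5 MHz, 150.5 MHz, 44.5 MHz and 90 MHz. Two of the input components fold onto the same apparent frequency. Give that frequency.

9.5 MHz

fs/2 = 22 MHz.
34.5 MHz > fs/2 = 22 MHz, folds to fs − 34.5 MHz = 9.5 MHz.
97.5 MHz mod fs = 9.5 MHz.
9.5 MHz ≤ fs/2 = 22 MHz, appears at 9.5 MHz.
150.5 MHz mod fs = 18.5 MHz.
18.5 MHz ≤ fs/2 = 22 MHz, appears at 18.5 MHz.
44.5 MHz mod fs = 0.5 MHz.
0.5 MHz ≤ fs/2 = 22 MHz, appears at 0.5 MHz.
90 MHz mod fs = 2 MHz.
2 MHz ≤ fs/2 = 22 MHz, appears at 2 MHz.
34.5 MHz and 97.5 MHz both map to 9.5 MHz.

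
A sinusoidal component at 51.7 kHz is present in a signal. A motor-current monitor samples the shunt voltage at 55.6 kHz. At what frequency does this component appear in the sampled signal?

3.9 kHz

51.7 kHz > fs/2 = 27.8 kHz, folds to fs − 51.7 kHz = 3.9 kHz.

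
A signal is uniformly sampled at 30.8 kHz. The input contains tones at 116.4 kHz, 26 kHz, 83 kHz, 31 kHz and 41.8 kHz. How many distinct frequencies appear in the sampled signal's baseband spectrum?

5

fs/2 = 15.4 kHz.
116.4 kHz mod fs = 24 kHz.
24 kHz > fs/2 = 15.4 kHz, folds to fs − 24 kHz = 6.8 kHz.
26 kHz > fs/2 = 15.4 kHz, folds to fs − 26 kHz = 4.8 kHz.
83 kHz mod fs = 21.4 kHz.
21.4 kHz > fs/2 = 15.4 kHz, folds to fs − 21.4 kHz = 9.4 kHz.
31 kHz mod fs = 0.2 kHz.
0.2 kHz ≤ fs/2 = 15.4 kHz, appears at 0.2 kHz.
41.8 kHz mod fs = 11 kHz.
11 kHz ≤ fs/2 = 15.4 kHz, appears at 11 kHz.
Distinct values: {0.2 kHz, 4.8 kHz, 6.8 kHz, 9.4 kHz, 11 kHz} → 5.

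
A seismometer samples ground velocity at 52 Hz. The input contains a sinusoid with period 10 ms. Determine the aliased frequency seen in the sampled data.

T = 10 ms → f = 1/T = 100 Hz.
100 Hz mod fs = 48 Hz.
48 Hz > fs/2 = 26 Hz, folds to fs − 48 Hz = 4 Hz.

4 Hz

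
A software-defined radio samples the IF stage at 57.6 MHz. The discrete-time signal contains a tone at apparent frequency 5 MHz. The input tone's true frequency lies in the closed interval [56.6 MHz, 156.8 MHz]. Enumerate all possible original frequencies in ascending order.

62.6 MHz, 110.2 MHz, 120.2 MHz

Frequencies that alias to 5 MHz are k·fs ± 5 MHz for integer k ≥ 0.
k=0: 5 MHz.
k=1: 52.6 MHz, 62.6 MHz.
k=2: 110.2 MHz, 120.2 MHz.
k=3: 167.8 MHz, 177.8 MHz.
Within [56.6 MHz, 156.8 MHz]: 62.6 MHz, 110.2 MHz, 120.2 MHz.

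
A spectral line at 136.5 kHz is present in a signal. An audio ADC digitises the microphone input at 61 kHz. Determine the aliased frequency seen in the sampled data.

14.5 kHz

136.5 kHz mod fs = 14.5 kHz.
14.5 kHz ≤ fs/2 = 30.5 kHz, appears at 14.5 kHz.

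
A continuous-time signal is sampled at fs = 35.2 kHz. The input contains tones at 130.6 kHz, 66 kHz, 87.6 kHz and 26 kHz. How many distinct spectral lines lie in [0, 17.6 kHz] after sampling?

4

fs/2 = 17.6 kHz.
130.6 kHz mod fs = 25 kHz.
25 kHz > fs/2 = 17.6 kHz, folds to fs − 25 kHz = 10.2 kHz.
66 kHz mod fs = 30.8 kHz.
30.8 kHz > fs/2 = 17.6 kHz, folds to fs − 30.8 kHz = 4.4 kHz.
87.6 kHz mod fs = 17.2 kHz.
17.2 kHz ≤ fs/2 = 17.6 kHz, appears at 17.2 kHz.
26 kHz > fs/2 = 17.6 kHz, folds to fs − 26 kHz = 9.2 kHz.
Distinct values: {4.4 kHz, 9.2 kHz, 10.2 kHz, 17.2 kHz} → 4.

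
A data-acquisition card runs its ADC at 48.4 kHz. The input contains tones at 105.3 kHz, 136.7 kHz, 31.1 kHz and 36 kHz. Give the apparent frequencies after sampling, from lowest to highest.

fs/2 = 24.2 kHz.
105.3 kHz mod fs = 8.5 kHz.
8.5 kHz ≤ fs/2 = 24.2 kHz, appears at 8.5 kHz.
136.7 kHz mod fs = 39.9 kHz.
39.9 kHz > fs/2 = 24.2 kHz, folds to fs − 39.9 kHz = 8.5 kHz.
31.1 kHz > fs/2 = 24.2 kHz, folds to fs − 31.1 kHz = 17.3 kHz.
36 kHz > fs/2 = 24.2 kHz, folds to fs − 36 kHz = 12.4 kHz.
Distinct values: {8.5 kHz, 12.4 kHz, 17.3 kHz}.

8.5 kHz, 12.4 kHz, 17.3 kHz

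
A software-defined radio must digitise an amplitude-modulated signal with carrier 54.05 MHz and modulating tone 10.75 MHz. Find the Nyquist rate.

AM sidebands sit at fc ± fm = 43.3 MHz and 64.8 MHz.
Highest-frequency component: 64.8 MHz.
Nyquist rate = 2 × 64.8 MHz = 129.6 MHz.

129.6 MHz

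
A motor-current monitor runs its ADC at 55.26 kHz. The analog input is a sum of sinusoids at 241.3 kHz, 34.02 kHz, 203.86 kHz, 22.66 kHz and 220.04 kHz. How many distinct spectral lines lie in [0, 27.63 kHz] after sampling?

5

fs/2 = 27.63 kHz.
241.3 kHz mod fs = 20.26 kHz.
20.26 kHz ≤ fs/2 = 27.63 kHz, appears at 20.26 kHz.
34.02 kHz > fs/2 = 27.63 kHz, folds to fs − 34.02 kHz = 21.24 kHz.
203.86 kHz mod fs = 38.08 kHz.
38.08 kHz > fs/2 = 27.63 kHz, folds to fs − 38.08 kHz = 17.18 kHz.
22.66 kHz ≤ fs/2 = 27.63 kHz, passes unchanged.
220.04 kHz mod fs = 54.26 kHz.
54.26 kHz > fs/2 = 27.63 kHz, folds to fs − 54.26 kHz = 1 kHz.
Distinct values: {1 kHz, 17.18 kHz, 20.26 kHz, 21.24 kHz, 22.66 kHz} → 5.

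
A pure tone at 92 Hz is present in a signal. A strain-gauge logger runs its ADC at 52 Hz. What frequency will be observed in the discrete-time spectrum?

12 Hz

92 Hz mod fs = 40 Hz.
40 Hz > fs/2 = 26 Hz, folds to fs − 40 Hz = 12 Hz.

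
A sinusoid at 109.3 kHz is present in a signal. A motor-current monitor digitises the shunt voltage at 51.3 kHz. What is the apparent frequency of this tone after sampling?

109.3 kHz mod fs = 6.7 kHz.
6.7 kHz ≤ fs/2 = 25.65 kHz, appears at 6.7 kHz.

6.7 kHz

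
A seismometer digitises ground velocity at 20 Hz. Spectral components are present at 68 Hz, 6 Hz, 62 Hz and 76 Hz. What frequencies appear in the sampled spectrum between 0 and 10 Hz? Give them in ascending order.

fs/2 = 10 Hz.
68 Hz mod fs = 8 Hz.
8 Hz ≤ fs/2 = 10 Hz, appears at 8 Hz.
6 Hz ≤ fs/2 = 10 Hz, passes unchanged.
62 Hz mod fs = 2 Hz.
2 Hz ≤ fs/2 = 10 Hz, appears at 2 Hz.
76 Hz mod fs = 16 Hz.
16 Hz > fs/2 = 10 Hz, folds to fs − 16 Hz = 4 Hz.
Distinct values: {2 Hz, 4 Hz, 6 Hz, 8 Hz}.

2 Hz, 4 Hz, 6 Hz, 8 Hz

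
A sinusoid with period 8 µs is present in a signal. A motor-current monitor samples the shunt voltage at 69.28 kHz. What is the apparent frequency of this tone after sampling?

13.56 kHz

T = 8 µs → f = 1/T = 125 kHz.
125 kHz mod fs = 55.72 kHz.
55.72 kHz > fs/2 = 34.64 kHz, folds to fs − 55.72 kHz = 13.56 kHz.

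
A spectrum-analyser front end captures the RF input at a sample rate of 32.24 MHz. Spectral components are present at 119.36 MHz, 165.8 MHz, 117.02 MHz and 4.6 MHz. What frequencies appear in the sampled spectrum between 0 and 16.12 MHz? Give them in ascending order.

4.6 MHz, 9.6 MHz, 11.94 MHz

fs/2 = 16.12 MHz.
119.36 MHz mod fs = 22.64 MHz.
22.64 MHz > fs/2 = 16.12 MHz, folds to fs − 22.64 MHz = 9.6 MHz.
165.8 MHz mod fs = 4.6 MHz.
4.6 MHz ≤ fs/2 = 16.12 MHz, appears at 4.6 MHz.
117.02 MHz mod fs = 20.3 MHz.
20.3 MHz > fs/2 = 16.12 MHz, folds to fs − 20.3 MHz = 11.94 MHz.
4.6 MHz ≤ fs/2 = 16.12 MHz, passes unchanged.
Distinct values: {4.6 MHz, 9.6 MHz, 11.94 MHz}.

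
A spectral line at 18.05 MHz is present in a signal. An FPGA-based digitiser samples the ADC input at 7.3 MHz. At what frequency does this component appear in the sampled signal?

3.45 MHz

18.05 MHz mod fs = 3.45 MHz.
3.45 MHz ≤ fs/2 = 3.65 MHz, appears at 3.45 MHz.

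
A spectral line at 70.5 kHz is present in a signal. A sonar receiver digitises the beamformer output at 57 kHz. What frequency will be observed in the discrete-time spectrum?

70.5 kHz mod fs = 13.5 kHz.
13.5 kHz ≤ fs/2 = 28.5 kHz, appears at 13.5 kHz.

13.5 kHz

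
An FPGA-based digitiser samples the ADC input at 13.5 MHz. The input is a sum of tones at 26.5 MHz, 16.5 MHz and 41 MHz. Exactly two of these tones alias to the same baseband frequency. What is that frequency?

0.5 MHz

fs/2 = 6.75 MHz.
26.5 MHz mod fs = 13 MHz.
13 MHz > fs/2 = 6.75 MHz, folds to fs − 13 MHz = 0.5 MHz.
16.5 MHz mod fs = 3 MHz.
3 MHz ≤ fs/2 = 6.75 MHz, appears at 3 MHz.
41 MHz mod fs = 0.5 MHz.
0.5 MHz ≤ fs/2 = 6.75 MHz, appears at 0.5 MHz.
26.5 MHz and 41 MHz both map to 0.5 MHz.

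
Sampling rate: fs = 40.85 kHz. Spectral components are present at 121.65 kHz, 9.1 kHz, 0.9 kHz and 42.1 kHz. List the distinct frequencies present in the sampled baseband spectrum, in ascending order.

0.9 kHz, 1.25 kHz, 9.1 kHz

fs/2 = 20.425 kHz.
121.65 kHz mod fs = 39.95 kHz.
39.95 kHz > fs/2 = 20.425 kHz, folds to fs − 39.95 kHz = 0.9 kHz.
9.1 kHz ≤ fs/2 = 20.425 kHz, passes unchanged.
0.9 kHz ≤ fs/2 = 20.425 kHz, passes unchanged.
42.1 kHz mod fs = 1.25 kHz.
1.25 kHz ≤ fs/2 = 20.425 kHz, appears at 1.25 kHz.
Distinct values: {0.9 kHz, 1.25 kHz, 9.1 kHz}.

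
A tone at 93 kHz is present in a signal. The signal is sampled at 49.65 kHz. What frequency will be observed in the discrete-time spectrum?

93 kHz mod fs = 43.35 kHz.
43.35 kHz > fs/2 = 24.825 kHz, folds to fs − 43.35 kHz = 6.3 kHz.

6.3 kHz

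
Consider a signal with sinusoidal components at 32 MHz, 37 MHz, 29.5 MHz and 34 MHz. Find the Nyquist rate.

74 MHz

Highest-frequency component: 37 MHz.
Nyquist rate = 2 × 37 MHz = 74 MHz.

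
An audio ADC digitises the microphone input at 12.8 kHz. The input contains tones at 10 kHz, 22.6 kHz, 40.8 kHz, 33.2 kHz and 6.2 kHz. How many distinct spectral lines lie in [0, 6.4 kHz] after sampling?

fs/2 = 6.4 kHz.
10 kHz > fs/2 = 6.4 kHz, folds to fs − 10 kHz = 2.8 kHz.
22.6 kHz mod fs = 9.8 kHz.
9.8 kHz > fs/2 = 6.4 kHz, folds to fs − 9.8 kHz = 3 kHz.
40.8 kHz mod fs = 2.4 kHz.
2.4 kHz ≤ fs/2 = 6.4 kHz, appears at 2.4 kHz.
33.2 kHz mod fs = 7.6 kHz.
7.6 kHz > fs/2 = 6.4 kHz, folds to fs − 7.6 kHz = 5.2 kHz.
6.2 kHz ≤ fs/2 = 6.4 kHz, passes unchanged.
Distinct values: {2.4 kHz, 2.8 kHz, 3 kHz, 5.2 kHz, 6.2 kHz} → 5.

5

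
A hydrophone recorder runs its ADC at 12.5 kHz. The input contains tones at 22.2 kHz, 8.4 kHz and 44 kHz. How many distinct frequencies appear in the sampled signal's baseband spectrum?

3

fs/2 = 6.25 kHz.
22.2 kHz mod fs = 9.7 kHz.
9.7 kHz > fs/2 = 6.25 kHz, folds to fs − 9.7 kHz = 2.8 kHz.
8.4 kHz > fs/2 = 6.25 kHz, folds to fs − 8.4 kHz = 4.1 kHz.
44 kHz mod fs = 6.5 kHz.
6.5 kHz > fs/2 = 6.25 kHz, folds to fs − 6.5 kHz = 6 kHz.
Distinct values: {2.8 kHz, 4.1 kHz, 6 kHz} → 3.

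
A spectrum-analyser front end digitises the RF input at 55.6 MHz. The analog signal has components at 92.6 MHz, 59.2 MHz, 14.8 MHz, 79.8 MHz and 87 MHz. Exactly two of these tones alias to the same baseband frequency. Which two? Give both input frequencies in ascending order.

fs/2 = 27.8 MHz.
92.6 MHz mod fs = 37 MHz.
37 MHz > fs/2 = 27.8 MHz, folds to fs − 37 MHz = 18.6 MHz.
59.2 MHz mod fs = 3.6 MHz.
3.6 MHz ≤ fs/2 = 27.8 MHz, appears at 3.6 MHz.
14.8 MHz ≤ fs/2 = 27.8 MHz, passes unchanged.
79.8 MHz mod fs = 24.2 MHz.
24.2 MHz ≤ fs/2 = 27.8 MHz, appears at 24.2 MHz.
87 MHz mod fs = 31.4 MHz.
31.4 MHz > fs/2 = 27.8 MHz, folds to fs − 31.4 MHz = 24.2 MHz.
79.8 MHz and 87 MHz both map to 24.2 MHz.

79.8 MHz, 87 MHz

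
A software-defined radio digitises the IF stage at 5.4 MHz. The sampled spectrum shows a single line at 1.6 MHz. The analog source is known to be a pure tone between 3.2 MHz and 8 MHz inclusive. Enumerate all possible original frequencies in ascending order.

3.8 MHz, 7 MHz

Frequencies that alias to 1.6 MHz are k·fs ± 1.6 MHz for integer k ≥ 0.
k=0: 1.6 MHz.
k=1: 3.8 MHz, 7 MHz.
k=2: 9.2 MHz, 12.4 MHz.
Within [3.2 MHz, 8 MHz]: 3.8 MHz, 7 MHz.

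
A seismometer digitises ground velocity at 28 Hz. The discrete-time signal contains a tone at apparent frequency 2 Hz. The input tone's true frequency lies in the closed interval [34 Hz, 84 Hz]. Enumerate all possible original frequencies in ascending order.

Frequencies that alias to 2 Hz are k·fs ± 2 Hz for integer k ≥ 0.
k=0: 2 Hz.
k=1: 26 Hz, 30 Hz.
k=2: 54 Hz, 58 Hz.
k=3: 82 Hz, 86 Hz.
k=4: 110 Hz, 114 Hz.
Within [34 Hz, 84 Hz]: 54 Hz, 58 Hz, 82 Hz.

54 Hz, 58 Hz, 82 Hz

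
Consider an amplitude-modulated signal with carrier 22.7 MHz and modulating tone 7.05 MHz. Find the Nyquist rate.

AM sidebands sit at fc ± fm = 15.65 MHz and 29.75 MHz.
Highest-frequency component: 29.75 MHz.
Nyquist rate = 2 × 29.75 MHz = 59.5 MHz.

59.5 MHz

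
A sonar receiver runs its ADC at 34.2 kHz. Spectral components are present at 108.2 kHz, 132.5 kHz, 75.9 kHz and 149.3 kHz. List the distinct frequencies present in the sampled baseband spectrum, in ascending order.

4.3 kHz, 5.6 kHz, 7.5 kHz, 12.5 kHz

fs/2 = 17.1 kHz.
108.2 kHz mod fs = 5.6 kHz.
5.6 kHz ≤ fs/2 = 17.1 kHz, appears at 5.6 kHz.
132.5 kHz mod fs = 29.9 kHz.
29.9 kHz > fs/2 = 17.1 kHz, folds to fs − 29.9 kHz = 4.3 kHz.
75.9 kHz mod fs = 7.5 kHz.
7.5 kHz ≤ fs/2 = 17.1 kHz, appears at 7.5 kHz.
149.3 kHz mod fs = 12.5 kHz.
12.5 kHz ≤ fs/2 = 17.1 kHz, appears at 12.5 kHz.
Distinct values: {4.3 kHz, 5.6 kHz, 7.5 kHz, 12.5 kHz}.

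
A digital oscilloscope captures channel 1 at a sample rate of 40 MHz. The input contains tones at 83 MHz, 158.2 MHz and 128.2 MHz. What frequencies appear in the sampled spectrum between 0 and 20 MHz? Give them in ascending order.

1.8 MHz, 3 MHz, 8.2 MHz

fs/2 = 20 MHz.
83 MHz mod fs = 3 MHz.
3 MHz ≤ fs/2 = 20 MHz, appears at 3 MHz.
158.2 MHz mod fs = 38.2 MHz.
38.2 MHz > fs/2 = 20 MHz, folds to fs − 38.2 MHz = 1.8 MHz.
128.2 MHz mod fs = 8.2 MHz.
8.2 MHz ≤ fs/2 = 20 MHz, appears at 8.2 MHz.
Distinct values: {1.8 MHz, 3 MHz, 8.2 MHz}.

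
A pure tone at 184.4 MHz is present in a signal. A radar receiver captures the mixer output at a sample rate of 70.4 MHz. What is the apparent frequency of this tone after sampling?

26.8 MHz

184.4 MHz mod fs = 43.6 MHz.
43.6 MHz > fs/2 = 35.2 MHz, folds to fs − 43.6 MHz = 26.8 MHz.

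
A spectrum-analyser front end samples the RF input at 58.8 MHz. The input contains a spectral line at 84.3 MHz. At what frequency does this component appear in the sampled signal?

84.3 MHz mod fs = 25.5 MHz.
25.5 MHz ≤ fs/2 = 29.4 MHz, appears at 25.5 MHz.

25.5 MHz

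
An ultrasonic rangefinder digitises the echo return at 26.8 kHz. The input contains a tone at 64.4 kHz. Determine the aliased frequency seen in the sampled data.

10.8 kHz

64.4 kHz mod fs = 10.8 kHz.
10.8 kHz ≤ fs/2 = 13.4 kHz, appears at 10.8 kHz.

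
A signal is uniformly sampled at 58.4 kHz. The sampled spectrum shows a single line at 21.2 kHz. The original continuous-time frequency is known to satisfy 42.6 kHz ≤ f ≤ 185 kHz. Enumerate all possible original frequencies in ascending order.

Frequencies that alias to 21.2 kHz are k·fs ± 21.2 kHz for integer k ≥ 0.
k=0: 21.2 kHz.
k=1: 37.2 kHz, 79.6 kHz.
k=2: 95.6 kHz, 138 kHz.
k=3: 154 kHz, 196.4 kHz.
k=4: 212.4 kHz, 254.8 kHz.
Within [42.6 kHz, 185 kHz]: 79.6 kHz, 95.6 kHz, 138 kHz, 154 kHz.

79.6 kHz, 95.6 kHz, 138 kHz, 154 kHz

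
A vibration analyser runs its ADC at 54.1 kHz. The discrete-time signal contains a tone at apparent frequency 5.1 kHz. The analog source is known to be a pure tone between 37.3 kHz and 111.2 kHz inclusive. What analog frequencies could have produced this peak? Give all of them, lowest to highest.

49 kHz, 59.2 kHz, 103.1 kHz

Frequencies that alias to 5.1 kHz are k·fs ± 5.1 kHz for integer k ≥ 0.
k=0: 5.1 kHz.
k=1: 49 kHz, 59.2 kHz.
k=2: 103.1 kHz, 113.3 kHz.
k=3: 157.2 kHz, 167.4 kHz.
Within [37.3 kHz, 111.2 kHz]: 49 kHz, 59.2 kHz, 103.1 kHz.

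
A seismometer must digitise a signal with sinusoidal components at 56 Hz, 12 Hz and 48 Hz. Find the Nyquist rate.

112 Hz

Highest-frequency component: 56 Hz.
Nyquist rate = 2 × 56 Hz = 112 Hz.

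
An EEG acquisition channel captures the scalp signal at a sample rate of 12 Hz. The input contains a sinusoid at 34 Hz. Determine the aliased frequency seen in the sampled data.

2 Hz

34 Hz mod fs = 10 Hz.
10 Hz > fs/2 = 6 Hz, folds to fs − 10 Hz = 2 Hz.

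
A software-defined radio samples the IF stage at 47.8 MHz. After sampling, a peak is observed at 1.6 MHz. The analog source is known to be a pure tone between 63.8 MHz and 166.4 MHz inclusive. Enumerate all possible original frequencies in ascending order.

Frequencies that alias to 1.6 MHz are k·fs ± 1.6 MHz for integer k ≥ 0.
k=0: 1.6 MHz.
k=1: 46.2 MHz, 49.4 MHz.
k=2: 94 MHz, 97.2 MHz.
k=3: 141.8 MHz, 145 MHz.
k=4: 189.6 MHz, 192.8 MHz.
Within [63.8 MHz, 166.4 MHz]: 94 MHz, 97.2 MHz, 141.8 MHz, 145 MHz.

94 MHz, 97.2 MHz, 141.8 MHz, 145 MHz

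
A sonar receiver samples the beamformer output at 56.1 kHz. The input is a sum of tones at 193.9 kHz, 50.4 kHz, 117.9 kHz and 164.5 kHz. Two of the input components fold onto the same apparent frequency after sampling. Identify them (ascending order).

50.4 kHz, 117.9 kHz

fs/2 = 28.05 kHz.
193.9 kHz mod fs = 25.6 kHz.
25.6 kHz ≤ fs/2 = 28.05 kHz, appears at 25.6 kHz.
50.4 kHz > fs/2 = 28.05 kHz, folds to fs − 50.4 kHz = 5.7 kHz.
117.9 kHz mod fs = 5.7 kHz.
5.7 kHz ≤ fs/2 = 28.05 kHz, appears at 5.7 kHz.
164.5 kHz mod fs = 52.3 kHz.
52.3 kHz > fs/2 = 28.05 kHz, folds to fs − 52.3 kHz = 3.8 kHz.
50.4 kHz and 117.9 kHz both map to 5.7 kHz.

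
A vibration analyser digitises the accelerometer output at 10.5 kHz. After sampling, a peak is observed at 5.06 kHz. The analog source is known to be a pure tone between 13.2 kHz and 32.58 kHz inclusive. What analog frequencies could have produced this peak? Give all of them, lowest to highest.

15.56 kHz, 15.94 kHz, 26.06 kHz, 26.44 kHz

Frequencies that alias to 5.06 kHz are k·fs ± 5.06 kHz for integer k ≥ 0.
k=0: 5.06 kHz.
k=1: 5.44 kHz, 15.56 kHz.
k=2: 15.94 kHz, 26.06 kHz.
k=3: 26.44 kHz, 36.56 kHz.
k=4: 36.94 kHz, 47.06 kHz.
Within [13.2 kHz, 32.58 kHz]: 15.56 kHz, 15.94 kHz, 26.06 kHz, 26.44 kHz.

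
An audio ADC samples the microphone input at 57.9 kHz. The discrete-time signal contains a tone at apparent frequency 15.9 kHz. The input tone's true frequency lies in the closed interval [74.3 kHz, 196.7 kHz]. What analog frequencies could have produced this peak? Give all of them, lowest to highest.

Frequencies that alias to 15.9 kHz are k·fs ± 15.9 kHz for integer k ≥ 0.
k=0: 15.9 kHz.
k=1: 42 kHz, 73.8 kHz.
k=2: 99.9 kHz, 131.7 kHz.
k=3: 157.8 kHz, 189.6 kHz.
k=4: 215.7 kHz, 247.5 kHz.
Within [74.3 kHz, 196.7 kHz]: 99.9 kHz, 131.7 kHz, 157.8 kHz, 189.6 kHz.

99.9 kHz, 131.7 kHz, 157.8 kHz, 189.6 kHz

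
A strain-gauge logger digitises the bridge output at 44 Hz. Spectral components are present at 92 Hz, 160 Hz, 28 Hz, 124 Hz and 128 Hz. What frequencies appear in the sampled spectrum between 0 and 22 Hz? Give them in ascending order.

fs/2 = 22 Hz.
92 Hz mod fs = 4 Hz.
4 Hz ≤ fs/2 = 22 Hz, appears at 4 Hz.
160 Hz mod fs = 28 Hz.
28 Hz > fs/2 = 22 Hz, folds to fs − 28 Hz = 16 Hz.
28 Hz > fs/2 = 22 Hz, folds to fs − 28 Hz = 16 Hz.
124 Hz mod fs = 36 Hz.
36 Hz > fs/2 = 22 Hz, folds to fs − 36 Hz = 8 Hz.
128 Hz mod fs = 40 Hz.
40 Hz > fs/2 = 22 Hz, folds to fs − 40 Hz = 4 Hz.
Distinct values: {4 Hz, 8 Hz, 16 Hz}.

4 Hz, 8 Hz, 16 Hz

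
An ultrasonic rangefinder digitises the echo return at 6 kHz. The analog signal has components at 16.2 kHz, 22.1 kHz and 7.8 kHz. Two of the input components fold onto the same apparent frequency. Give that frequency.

fs/2 = 3 kHz.
16.2 kHz mod fs = 4.2 kHz.
4.2 kHz > fs/2 = 3 kHz, folds to fs − 4.2 kHz = 1.8 kHz.
22.1 kHz mod fs = 4.1 kHz.
4.1 kHz > fs/2 = 3 kHz, folds to fs − 4.1 kHz = 1.9 kHz.
7.8 kHz mod fs = 1.8 kHz.
1.8 kHz ≤ fs/2 = 3 kHz, appears at 1.8 kHz.
7.8 kHz and 16.2 kHz both map to 1.8 kHz.

1.8 kHz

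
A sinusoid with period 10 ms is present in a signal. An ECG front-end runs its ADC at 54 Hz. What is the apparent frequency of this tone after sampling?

8 Hz

T = 10 ms → f = 1/T = 100 Hz.
100 Hz mod fs = 46 Hz.
46 Hz > fs/2 = 27 Hz, folds to fs − 46 Hz = 8 Hz.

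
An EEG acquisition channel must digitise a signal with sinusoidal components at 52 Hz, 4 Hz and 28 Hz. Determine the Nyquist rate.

Highest-frequency component: 52 Hz.
Nyquist rate = 2 × 52 Hz = 104 Hz.

104 Hz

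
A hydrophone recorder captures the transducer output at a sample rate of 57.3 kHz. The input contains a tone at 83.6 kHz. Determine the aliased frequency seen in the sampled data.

83.6 kHz mod fs = 26.3 kHz.
26.3 kHz ≤ fs/2 = 28.65 kHz, appears at 26.3 kHz.

26.3 kHz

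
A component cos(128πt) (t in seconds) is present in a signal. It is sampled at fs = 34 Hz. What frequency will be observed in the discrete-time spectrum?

4 Hz

ω = 128π rad/s → f = ω/(2π) = 64 Hz.
64 Hz mod fs = 30 Hz.
30 Hz > fs/2 = 17 Hz, folds to fs − 30 Hz = 4 Hz.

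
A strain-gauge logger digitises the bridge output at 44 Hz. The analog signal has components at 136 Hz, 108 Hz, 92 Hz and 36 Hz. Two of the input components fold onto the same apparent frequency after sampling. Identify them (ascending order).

92 Hz, 136 Hz

fs/2 = 22 Hz.
136 Hz mod fs = 4 Hz.
4 Hz ≤ fs/2 = 22 Hz, appears at 4 Hz.
108 Hz mod fs = 20 Hz.
20 Hz ≤ fs/2 = 22 Hz, appears at 20 Hz.
92 Hz mod fs = 4 Hz.
4 Hz ≤ fs/2 = 22 Hz, appears at 4 Hz.
36 Hz > fs/2 = 22 Hz, folds to fs − 36 Hz = 8 Hz.
92 Hz and 136 Hz both map to 4 Hz.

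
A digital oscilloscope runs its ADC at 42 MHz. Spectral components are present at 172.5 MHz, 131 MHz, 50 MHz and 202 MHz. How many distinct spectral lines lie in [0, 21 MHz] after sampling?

fs/2 = 21 MHz.
172.5 MHz mod fs = 4.5 MHz.
4.5 MHz ≤ fs/2 = 21 MHz, appears at 4.5 MHz.
131 MHz mod fs = 5 MHz.
5 MHz ≤ fs/2 = 21 MHz, appears at 5 MHz.
50 MHz mod fs = 8 MHz.
8 MHz ≤ fs/2 = 21 MHz, appears at 8 MHz.
202 MHz mod fs = 34 MHz.
34 MHz > fs/2 = 21 MHz, folds to fs − 34 MHz = 8 MHz.
Distinct values: {4.5 MHz, 5 MHz, 8 MHz} → 3.

3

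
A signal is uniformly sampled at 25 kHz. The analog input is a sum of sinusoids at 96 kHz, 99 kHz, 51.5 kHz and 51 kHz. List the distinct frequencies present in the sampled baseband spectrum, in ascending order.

1 kHz, 1.5 kHz, 4 kHz

fs/2 = 12.5 kHz.
96 kHz mod fs = 21 kHz.
21 kHz > fs/2 = 12.5 kHz, folds to fs − 21 kHz = 4 kHz.
99 kHz mod fs = 24 kHz.
24 kHz > fs/2 = 12.5 kHz, folds to fs − 24 kHz = 1 kHz.
51.5 kHz mod fs = 1.5 kHz.
1.5 kHz ≤ fs/2 = 12.5 kHz, appears at 1.5 kHz.
51 kHz mod fs = 1 kHz.
1 kHz ≤ fs/2 = 12.5 kHz, appears at 1 kHz.
Distinct values: {1 kHz, 1.5 kHz, 4 kHz}.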